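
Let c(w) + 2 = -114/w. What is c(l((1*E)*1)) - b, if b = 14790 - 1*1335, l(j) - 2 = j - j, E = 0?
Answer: -13514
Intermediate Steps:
l(j) = 2 (l(j) = 2 + (j - j) = 2 + 0 = 2)
c(w) = -2 - 114/w
b = 13455 (b = 14790 - 1335 = 13455)
c(l((1*E)*1)) - b = (-2 - 114/2) - 1*13455 = (-2 - 114*1/2) - 13455 = (-2 - 57) - 13455 = -59 - 13455 = -13514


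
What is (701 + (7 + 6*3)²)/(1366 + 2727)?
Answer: 1326/4093 ≈ 0.32397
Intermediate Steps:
(701 + (7 + 6*3)²)/(1366 + 2727) = (701 + (7 + 18)²)/4093 = (701 + 25²)*(1/4093) = (701 + 625)*(1/4093) = 1326*(1/4093) = 1326/4093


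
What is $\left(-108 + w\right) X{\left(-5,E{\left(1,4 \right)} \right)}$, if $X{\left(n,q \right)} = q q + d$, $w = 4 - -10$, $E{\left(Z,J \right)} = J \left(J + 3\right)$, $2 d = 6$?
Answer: $-73978$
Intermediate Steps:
$d = 3$ ($d = \frac{1}{2} \cdot 6 = 3$)
$E{\left(Z,J \right)} = J \left(3 + J\right)$
$w = 14$ ($w = 4 + 10 = 14$)
$X{\left(n,q \right)} = 3 + q^{2}$ ($X{\left(n,q \right)} = q q + 3 = q^{2} + 3 = 3 + q^{2}$)
$\left(-108 + w\right) X{\left(-5,E{\left(1,4 \right)} \right)} = \left(-108 + 14\right) \left(3 + \left(4 \left(3 + 4\right)\right)^{2}\right) = - 94 \left(3 + \left(4 \cdot 7\right)^{2}\right) = - 94 \left(3 + 28^{2}\right) = - 94 \left(3 + 784\right) = \left(-94\right) 787 = -73978$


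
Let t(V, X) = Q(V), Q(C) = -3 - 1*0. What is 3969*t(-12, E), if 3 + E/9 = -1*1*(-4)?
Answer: -11907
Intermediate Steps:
Q(C) = -3 (Q(C) = -3 + 0 = -3)
E = 9 (E = -27 + 9*(-1*1*(-4)) = -27 + 9*(-1*(-4)) = -27 + 9*4 = -27 + 36 = 9)
t(V, X) = -3
3969*t(-12, E) = 3969*(-3) = -11907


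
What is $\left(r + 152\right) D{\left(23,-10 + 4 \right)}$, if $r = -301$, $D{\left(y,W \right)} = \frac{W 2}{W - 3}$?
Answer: $- \frac{596}{3} \approx -198.67$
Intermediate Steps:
$D{\left(y,W \right)} = \frac{2 W}{-3 + W}$
$\left(r + 152\right) D{\left(23,-10 + 4 \right)} = \left(-301 + 152\right) \frac{2 \left(-10 + 4\right)}{-3 + \left(-10 + 4\right)} = - 149 \cdot 2 \left(-6\right) \frac{1}{-3 - 6} = - 149 \cdot 2 \left(-6\right) \frac{1}{-9} = - 149 \cdot 2 \left(-6\right) \left(- \frac{1}{9}\right) = \left(-149\right) \frac{4}{3} = - \frac{596}{3}$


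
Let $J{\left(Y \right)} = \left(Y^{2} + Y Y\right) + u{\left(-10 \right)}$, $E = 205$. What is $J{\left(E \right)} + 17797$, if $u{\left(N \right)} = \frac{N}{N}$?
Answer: $101848$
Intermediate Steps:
$u{\left(N \right)} = 1$
$J{\left(Y \right)} = 1 + 2 Y^{2}$ ($J{\left(Y \right)} = \left(Y^{2} + Y Y\right) + 1 = \left(Y^{2} + Y^{2}\right) + 1 = 2 Y^{2} + 1 = 1 + 2 Y^{2}$)
$J{\left(E \right)} + 17797 = \left(1 + 2 \cdot 205^{2}\right) + 17797 = \left(1 + 2 \cdot 42025\right) + 17797 = \left(1 + 84050\right) + 17797 = 84051 + 17797 = 101848$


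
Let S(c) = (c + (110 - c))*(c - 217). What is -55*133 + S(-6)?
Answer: -31845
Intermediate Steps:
S(c) = -23870 + 110*c (S(c) = 110*(-217 + c) = -23870 + 110*c)
-55*133 + S(-6) = -55*133 + (-23870 + 110*(-6)) = -7315 + (-23870 - 660) = -7315 - 24530 = -31845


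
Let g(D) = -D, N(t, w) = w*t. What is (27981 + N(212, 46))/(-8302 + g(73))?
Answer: -37733/8375 ≈ -4.5054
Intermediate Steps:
N(t, w) = t*w
(27981 + N(212, 46))/(-8302 + g(73)) = (27981 + 212*46)/(-8302 - 1*73) = (27981 + 9752)/(-8302 - 73) = 37733/(-8375) = 37733*(-1/8375) = -37733/8375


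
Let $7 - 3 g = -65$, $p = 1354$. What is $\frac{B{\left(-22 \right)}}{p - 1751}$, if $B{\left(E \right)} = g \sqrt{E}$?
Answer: $- \frac{24 i \sqrt{22}}{397} \approx - 0.28355 i$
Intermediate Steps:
$g = 24$ ($g = \frac{7}{3} - - \frac{65}{3} = \frac{7}{3} + \frac{65}{3} = 24$)
$B{\left(E \right)} = 24 \sqrt{E}$
$\frac{B{\left(-22 \right)}}{p - 1751} = \frac{24 \sqrt{-22}}{1354 - 1751} = \frac{24 i \sqrt{22}}{1354 - 1751} = \frac{24 i \sqrt{22}}{-397} = 24 i \sqrt{22} \left(- \frac{1}{397}\right) = - \frac{24 i \sqrt{22}}{397}$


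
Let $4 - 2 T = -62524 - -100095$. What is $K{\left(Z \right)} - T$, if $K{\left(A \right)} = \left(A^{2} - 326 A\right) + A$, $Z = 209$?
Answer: $- \frac{10921}{2} \approx -5460.5$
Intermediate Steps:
$T = - \frac{37567}{2}$ ($T = 2 - \frac{-62524 - -100095}{2} = 2 - \frac{-62524 + 100095}{2} = 2 - \frac{37571}{2} = - \frac{37567}{2} \approx -18784.0$)
$K{\left(A \right)} = A^{2} - 325 A$
$K{\left(Z \right)} - T = 209 \left(-325 + 209\right) - - \frac{37567}{2} = 209 \left(-116\right) + \frac{37567}{2} = -24244 + \frac{37567}{2} = - \frac{10921}{2}$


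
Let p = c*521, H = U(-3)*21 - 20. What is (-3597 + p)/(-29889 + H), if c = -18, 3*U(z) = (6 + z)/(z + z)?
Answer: 1038/2393 ≈ 0.43376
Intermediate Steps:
U(z) = (6 + z)/(6*z) (U(z) = ((6 + z)/(z + z))/3 = ((6 + z)/((2*z)))/3 = ((6 + z)*(1/(2*z)))/3 = ((6 + z)/(2*z))/3 = (6 + z)/(6*z))
H = -47/2 (H = ((⅙)*(6 - 3)/(-3))*21 - 20 = ((⅙)*(-⅓)*3)*21 - 20 = -⅙*21 - 20 = -7/2 - 20 = -47/2 ≈ -23.500)
p = -9378 (p = -18*521 = -9378)
(-3597 + p)/(-29889 + H) = (-3597 - 9378)/(-29889 - 47/2) = -12975/(-59825/2) = -12975*(-2/59825) = 1038/2393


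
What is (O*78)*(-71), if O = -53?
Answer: 293514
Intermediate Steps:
(O*78)*(-71) = -53*78*(-71) = -4134*(-71) = 293514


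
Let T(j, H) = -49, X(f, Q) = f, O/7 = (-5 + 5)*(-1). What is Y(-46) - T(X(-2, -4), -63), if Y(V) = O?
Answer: 49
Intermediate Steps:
O = 0 (O = 7*((-5 + 5)*(-1)) = 7*(0*(-1)) = 7*0 = 0)
Y(V) = 0
Y(-46) - T(X(-2, -4), -63) = 0 - 1*(-49) = 0 + 49 = 49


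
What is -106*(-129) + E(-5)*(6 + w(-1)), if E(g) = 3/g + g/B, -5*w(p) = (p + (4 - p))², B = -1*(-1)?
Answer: 341458/25 ≈ 13658.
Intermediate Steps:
B = 1
w(p) = -16/5 (w(p) = -(p + (4 - p))²/5 = -⅕*4² = -⅕*16 = -16/5)
E(g) = g + 3/g (E(g) = 3/g + g/1 = 3/g + g*1 = 3/g + g = g + 3/g)
-106*(-129) + E(-5)*(6 + w(-1)) = -106*(-129) + (-5 + 3/(-5))*(6 - 16/5) = 13674 + (-5 + 3*(-⅕))*(14/5) = 13674 + (-5 - ⅗)*(14/5) = 13674 - 28/5*14/5 = 13674 - 392/25 = 341458/25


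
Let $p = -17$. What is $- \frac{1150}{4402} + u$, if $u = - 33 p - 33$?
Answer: $\frac{1161553}{2201} \approx 527.74$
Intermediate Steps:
$u = 528$ ($u = \left(-33\right) \left(-17\right) - 33 = 561 - 33 = 528$)
$- \frac{1150}{4402} + u = - \frac{1150}{4402} + 528 = \left(-1150\right) \frac{1}{4402} + 528 = - \frac{575}{2201} + 528 = \frac{1161553}{2201}$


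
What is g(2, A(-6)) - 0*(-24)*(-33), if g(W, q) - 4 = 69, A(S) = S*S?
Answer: 73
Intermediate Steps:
A(S) = S²
g(W, q) = 73 (g(W, q) = 4 + 69 = 73)
g(2, A(-6)) - 0*(-24)*(-33) = 73 - 0*(-24)*(-33) = 73 - 0*(-33) = 73 - 1*0 = 73 + 0 = 73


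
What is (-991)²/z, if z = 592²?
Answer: 982081/350464 ≈ 2.8022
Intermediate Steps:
z = 350464
(-991)²/z = (-991)²/350464 = 982081*(1/350464) = 982081/350464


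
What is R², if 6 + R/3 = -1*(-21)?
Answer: 2025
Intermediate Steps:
R = 45 (R = -18 + 3*(-1*(-21)) = -18 + 3*21 = -18 + 63 = 45)
R² = 45² = 2025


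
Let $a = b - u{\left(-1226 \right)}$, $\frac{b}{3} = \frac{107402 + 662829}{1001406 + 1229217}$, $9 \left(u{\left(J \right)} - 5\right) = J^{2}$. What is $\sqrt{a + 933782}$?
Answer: $\frac{2 \sqrt{105977759155149506}}{743541} \approx 875.65$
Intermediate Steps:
$u{\left(J \right)} = 5 + \frac{J^{2}}{9}$
$b = \frac{770231}{743541}$ ($b = 3 \frac{107402 + 662829}{1001406 + 1229217} = 3 \cdot \frac{770231}{2230623} = \frac{770231}{743541} \approx 1.0359$)
$a = - \frac{372541719794}{2230623}$ ($a = \frac{770231}{743541} - \left(5 + \frac{\left(-1226\right)^{2}}{9}\right) = \frac{770231}{743541} - \left(5 + \frac{1}{9} \cdot 1503076\right) = \frac{770231}{743541} - \left(5 + \frac{1503076}{9}\right) = \frac{770231}{743541} - \frac{1503121}{9} = - \frac{372541719794}{2230623} \approx -1.6701 \cdot 10^{5}$)
$\sqrt{a + 933782} = \sqrt{- \frac{372541719794}{2230623} + 933782} = \sqrt{\frac{1710373886392}{2230623}} = \frac{2 \sqrt{105977759155149506}}{743541}$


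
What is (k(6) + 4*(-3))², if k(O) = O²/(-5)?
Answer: 9216/25 ≈ 368.64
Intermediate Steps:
k(O) = -O²/5 (k(O) = O²*(-⅕) = -O²/5)
(k(6) + 4*(-3))² = (-⅕*6² + 4*(-3))² = (-⅕*36 - 12)² = (-36/5 - 12)² = (-96/5)² = 9216/25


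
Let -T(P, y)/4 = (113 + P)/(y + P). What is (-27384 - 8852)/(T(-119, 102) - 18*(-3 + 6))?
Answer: 308006/471 ≈ 653.94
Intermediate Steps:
T(P, y) = -4*(113 + P)/(P + y) (T(P, y) = -4*(113 + P)/(y + P) = -4*(113 + P)/(P + y))
(-27384 - 8852)/(T(-119, 102) - 18*(-3 + 6)) = (-27384 - 8852)/(4*(-113 - 1*(-119))/(-119 + 102) - 18*(-3 + 6)) = -36236/(4*(-113 + 119)/(-17) - 18*3) = -36236/(4*(-1/17)*6 - 54) = -36236/(-24/17 - 54) = -36236/(-942/17) = -36236*(-17/942) = 308006/471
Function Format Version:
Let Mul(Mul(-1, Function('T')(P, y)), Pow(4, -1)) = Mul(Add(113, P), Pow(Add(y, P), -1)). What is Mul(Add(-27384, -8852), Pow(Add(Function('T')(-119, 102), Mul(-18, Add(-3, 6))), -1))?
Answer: Rational(308006, 471) ≈ 653.94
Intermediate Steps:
Function('T')(P, y) = Mul(-4, Pow(Add(P, y), -1), Add(113, P)) (Function('T')(P, y) = Mul(-4, Mul(Add(113, P), Pow(Add(y, P), -1))) = Mul(-4, Mul(Add(113, P), Pow(Add(P, y), -1))) = Mul(-4, Mul(Pow(Add(P, y), -1), Add(113, P))) = Mul(-4, Pow(Add(P, y), -1), Add(113, P)))
Mul(Add(-27384, -8852), Pow(Add(Function('T')(-119, 102), Mul(-18, Add(-3, 6))), -1)) = Mul(Add(-27384, -8852), Pow(Add(Mul(4, Pow(Add(-119, 102), -1), Add(-113, Mul(-1, -119))), Mul(-18, Add(-3, 6))), -1)) = Mul(-36236, Pow(Add(Mul(4, Pow(-17, -1), Add(-113, 119)), Mul(-18, 3)), -1)) = Mul(-36236, Pow(Add(Mul(4, Rational(-1, 17), 6), -54), -1)) = Mul(-36236, Pow(Add(Rational(-24, 17), -54), -1)) = Mul(-36236, Pow(Rational(-942, 17), -1)) = Mul(-36236, Rational(-17, 942)) = Rational(308006, 471)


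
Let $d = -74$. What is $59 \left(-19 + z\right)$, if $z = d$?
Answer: $-5487$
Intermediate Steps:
$z = -74$
$59 \left(-19 + z\right) = 59 \left(-19 - 74\right) = 59 \left(-93\right) = -5487$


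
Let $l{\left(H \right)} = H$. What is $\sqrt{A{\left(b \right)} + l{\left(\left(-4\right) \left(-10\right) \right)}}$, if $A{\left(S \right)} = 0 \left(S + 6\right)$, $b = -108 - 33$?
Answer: $2 \sqrt{10} \approx 6.3246$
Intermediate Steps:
$b = -141$ ($b = -108 - 33 = -141$)
$A{\left(S \right)} = 0$ ($A{\left(S \right)} = 0 \left(6 + S\right) = 0$)
$\sqrt{A{\left(b \right)} + l{\left(\left(-4\right) \left(-10\right) \right)}} = \sqrt{0 - -40} = \sqrt{0 + 40} = \sqrt{40} = 2 \sqrt{10}$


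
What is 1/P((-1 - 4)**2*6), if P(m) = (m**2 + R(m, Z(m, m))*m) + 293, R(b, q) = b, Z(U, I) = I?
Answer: 1/45293 ≈ 2.2078e-5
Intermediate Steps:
P(m) = 293 + 2*m**2 (P(m) = (m**2 + m*m) + 293 = (m**2 + m**2) + 293 = 2*m**2 + 293 = 293 + 2*m**2)
1/P((-1 - 4)**2*6) = 1/(293 + 2*((-1 - 4)**2*6)**2) = 1/(293 + 2*((-5)**2*6)**2) = 1/(293 + 2*(25*6)**2) = 1/(293 + 2*150**2) = 1/(293 + 2*22500) = 1/(293 + 45000) = 1/45293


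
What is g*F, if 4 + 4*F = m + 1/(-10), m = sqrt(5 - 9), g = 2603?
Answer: -106723/40 + 2603*I/2 ≈ -2668.1 + 1301.5*I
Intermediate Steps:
m = 2*I (m = sqrt(-4) = 2*I ≈ 2.0*I)
F = -41/40 + I/2 (F = -1 + (2*I + 1/(-10))/4 = -1 + (2*I - 1/10)/4 = -1 + (-1/10 + 2*I)/4 = -1 + (-1/40 + I/2) = -41/40 + I/2 ≈ -1.025 + 0.5*I)
g*F = 2603*(-41/40 + I/2) = -106723/40 + 2603*I/2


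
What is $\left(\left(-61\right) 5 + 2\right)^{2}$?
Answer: $91809$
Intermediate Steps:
$\left(\left(-61\right) 5 + 2\right)^{2} = \left(-305 + 2\right)^{2} = \left(-303\right)^{2} = 91809$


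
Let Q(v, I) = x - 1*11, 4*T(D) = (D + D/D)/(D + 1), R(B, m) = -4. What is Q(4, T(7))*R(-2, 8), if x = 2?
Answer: 36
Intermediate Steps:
T(D) = 1/4 (T(D) = ((D + D/D)/(D + 1))/4 = ((D + 1)/(1 + D))/4 = ((1 + D)/(1 + D))/4 = (1/4)*1 = 1/4)
Q(v, I) = -9 (Q(v, I) = 2 - 1*11 = 2 - 11 = -9)
Q(4, T(7))*R(-2, 8) = -9*(-4) = 36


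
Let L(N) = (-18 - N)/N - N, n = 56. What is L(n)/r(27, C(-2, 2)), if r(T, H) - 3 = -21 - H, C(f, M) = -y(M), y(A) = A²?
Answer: 1605/392 ≈ 4.0944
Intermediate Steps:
C(f, M) = -M²
L(N) = -N + (-18 - N)/N (L(N) = (-18 - N)/N - N = -N + (-18 - N)/N)
r(T, H) = -18 - H (r(T, H) = 3 + (-21 - H) = -18 - H)
L(n)/r(27, C(-2, 2)) = (-1 - 1*56 - 18/56)/(-18 - (-1)*2²) = (-1 - 56 - 18*1/56)/(-18 - (-1)*4) = (-1 - 56 - 9/28)/(-18 - 1*(-4)) = -1605/(28*(-18 + 4)) = -1605/28/(-14) = -1605/28*(-1/14) = 1605/392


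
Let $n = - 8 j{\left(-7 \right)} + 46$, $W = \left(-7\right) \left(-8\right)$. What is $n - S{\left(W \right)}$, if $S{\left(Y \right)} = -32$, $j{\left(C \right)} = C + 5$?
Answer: $94$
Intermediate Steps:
$j{\left(C \right)} = 5 + C$
$W = 56$
$n = 62$ ($n = - 8 \left(5 - 7\right) + 46 = \left(-8\right) \left(-2\right) + 46 = 16 + 46 = 62$)
$n - S{\left(W \right)} = 62 - -32 = 62 + 32 = 94$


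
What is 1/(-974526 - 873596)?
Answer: -1/1848122 ≈ -5.4109e-7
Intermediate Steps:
1/(-974526 - 873596) = 1/(-1848122) = -1/1848122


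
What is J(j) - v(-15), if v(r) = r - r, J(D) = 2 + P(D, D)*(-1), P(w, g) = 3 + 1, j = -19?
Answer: -2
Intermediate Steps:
P(w, g) = 4
J(D) = -2 (J(D) = 2 + 4*(-1) = 2 - 4 = -2)
v(r) = 0
J(j) - v(-15) = -2 - 1*0 = -2 + 0 = -2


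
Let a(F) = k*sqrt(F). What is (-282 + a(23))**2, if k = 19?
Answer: 87827 - 10716*sqrt(23) ≈ 36435.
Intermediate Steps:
a(F) = 19*sqrt(F)
(-282 + a(23))**2 = (-282 + 19*sqrt(23))**2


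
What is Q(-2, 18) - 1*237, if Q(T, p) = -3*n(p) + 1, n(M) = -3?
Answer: -227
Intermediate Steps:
Q(T, p) = 10 (Q(T, p) = -3*(-3) + 1 = 9 + 1 = 10)
Q(-2, 18) - 1*237 = 10 - 1*237 = 10 - 237 = -227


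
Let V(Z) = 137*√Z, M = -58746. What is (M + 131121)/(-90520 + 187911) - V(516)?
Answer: 72375/97391 - 274*√129 ≈ -3111.3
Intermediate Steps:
(M + 131121)/(-90520 + 187911) - V(516) = (-58746 + 131121)/(-90520 + 187911) - 137*√516 = 72375/97391 - 137*2*√129 = 72375*(1/97391) - 274*√129 = 72375/97391 - 274*√129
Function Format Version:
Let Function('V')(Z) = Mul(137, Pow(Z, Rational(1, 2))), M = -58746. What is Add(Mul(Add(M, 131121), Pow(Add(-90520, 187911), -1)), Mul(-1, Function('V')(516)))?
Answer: Add(Rational(72375, 97391), Mul(-274, Pow(129, Rational(1, 2)))) ≈ -3111.3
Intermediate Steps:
Add(Mul(Add(M, 131121), Pow(Add(-90520, 187911), -1)), Mul(-1, Function('V')(516))) = Add(Mul(Add(-58746, 131121), Pow(Add(-90520, 187911), -1)), Mul(-1, Mul(137, Pow(516, Rational(1, 2))))) = Add(Mul(72375, Pow(97391, -1)), Mul(-1, Mul(137, Mul(2, Pow(129, Rational(1, 2)))))) = Add(Mul(72375, Rational(1, 97391)), Mul(-1, Mul(274, Pow(129, Rational(1, 2))))) = Add(Rational(72375, 97391), Mul(-274, Pow(129, Rational(1, 2))))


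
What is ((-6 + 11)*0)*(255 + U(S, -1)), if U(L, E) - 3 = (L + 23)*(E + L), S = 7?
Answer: 0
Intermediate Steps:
U(L, E) = 3 + (23 + L)*(E + L) (U(L, E) = 3 + (L + 23)*(E + L) = 3 + (23 + L)*(E + L))
((-6 + 11)*0)*(255 + U(S, -1)) = ((-6 + 11)*0)*(255 + (3 + 7² + 23*(-1) + 23*7 - 1*7)) = (5*0)*(255 + (3 + 49 - 23 + 161 - 7)) = 0*(255 + 183) = 0*438 = 0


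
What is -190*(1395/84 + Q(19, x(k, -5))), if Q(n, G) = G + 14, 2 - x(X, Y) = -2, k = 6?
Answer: -92055/14 ≈ -6575.4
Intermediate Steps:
x(X, Y) = 4 (x(X, Y) = 2 - 1*(-2) = 2 + 2 = 4)
Q(n, G) = 14 + G
-190*(1395/84 + Q(19, x(k, -5))) = -190*(1395/84 + (14 + 4)) = -190*(1395*(1/84) + 18) = -190*(465/28 + 18) = -190*969/28 = -92055/14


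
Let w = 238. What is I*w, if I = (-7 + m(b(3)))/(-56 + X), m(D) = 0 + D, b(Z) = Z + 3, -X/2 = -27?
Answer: 119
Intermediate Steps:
X = 54 (X = -2*(-27) = 54)
b(Z) = 3 + Z
m(D) = D
I = 1/2 (I = (-7 + (3 + 3))/(-56 + 54) = (-7 + 6)/(-2) = -1*(-1/2) = 1/2 ≈ 0.50000)
I*w = (1/2)*238 = 119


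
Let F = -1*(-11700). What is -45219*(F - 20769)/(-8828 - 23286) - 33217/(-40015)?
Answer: -16408729075927/1285041710 ≈ -12769.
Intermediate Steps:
F = 11700
-45219*(F - 20769)/(-8828 - 23286) - 33217/(-40015) = -45219*(11700 - 20769)/(-8828 - 23286) - 33217/(-40015) = -45219/((-32114/(-9069))) - 33217*(-1/40015) = -45219/((-32114*(-1/9069))) + 33217/40015 = -45219/32114/9069 + 33217/40015 = -45219*9069/32114 + 33217/40015 = -410091111/32114 + 33217/40015 = -16408729075927/1285041710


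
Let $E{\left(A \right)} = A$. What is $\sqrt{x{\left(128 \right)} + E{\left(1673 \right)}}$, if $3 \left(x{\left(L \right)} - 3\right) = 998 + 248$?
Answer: $\frac{\sqrt{18822}}{3} \approx 45.731$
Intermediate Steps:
$x{\left(L \right)} = \frac{1255}{3}$ ($x{\left(L \right)} = 3 + \frac{998 + 248}{3} = 3 + \frac{1}{3} \cdot 1246 = 3 + \frac{1246}{3} = \frac{1255}{3}$)
$\sqrt{x{\left(128 \right)} + E{\left(1673 \right)}} = \sqrt{\frac{1255}{3} + 1673} = \sqrt{\frac{6274}{3}} = \frac{\sqrt{18822}}{3}$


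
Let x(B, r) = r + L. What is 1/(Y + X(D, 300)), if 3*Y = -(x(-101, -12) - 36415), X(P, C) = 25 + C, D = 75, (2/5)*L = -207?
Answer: 6/75839 ≈ 7.9115e-5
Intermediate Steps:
L = -1035/2 (L = (5/2)*(-207) = -1035/2 ≈ -517.50)
x(B, r) = -1035/2 + r (x(B, r) = r - 1035/2 = -1035/2 + r)
Y = 73889/6 (Y = (-((-1035/2 - 12) - 36415))/3 = (-(-1059/2 - 36415))/3 = (-1*(-73889/2))/3 = (1/3)*(73889/2) = 73889/6 ≈ 12315.)
1/(Y + X(D, 300)) = 1/(73889/6 + (25 + 300)) = 1/(73889/6 + 325) = 1/(75839/6) = 6/75839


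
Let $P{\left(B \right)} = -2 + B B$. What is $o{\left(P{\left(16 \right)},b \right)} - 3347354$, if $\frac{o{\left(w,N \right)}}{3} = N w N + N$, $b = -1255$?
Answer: $1196817931$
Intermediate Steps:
$P{\left(B \right)} = -2 + B^{2}$
$o{\left(w,N \right)} = 3 N + 3 w N^{2}$ ($o{\left(w,N \right)} = 3 \left(N w N + N\right) = 3 \left(w N^{2} + N\right) = 3 \left(N + w N^{2}\right) = 3 N + 3 w N^{2}$)
$o{\left(P{\left(16 \right)},b \right)} - 3347354 = 3 \left(-1255\right) \left(1 - 1255 \left(-2 + 16^{2}\right)\right) - 3347354 = 3 \left(-1255\right) \left(1 - 1255 \left(-2 + 256\right)\right) - 3347354 = 3 \left(-1255\right) \left(1 - 318770\right) - 3347354 = 3 \left(-1255\right) \left(-318769\right) - 3347354 = 1200165285 - 3347354 = 1196817931$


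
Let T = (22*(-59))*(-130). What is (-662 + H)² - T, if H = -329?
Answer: 813341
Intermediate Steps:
T = 168740 (T = -1298*(-130) = 168740)
(-662 + H)² - T = (-662 - 329)² - 1*168740 = (-991)² - 168740 = 982081 - 168740 = 813341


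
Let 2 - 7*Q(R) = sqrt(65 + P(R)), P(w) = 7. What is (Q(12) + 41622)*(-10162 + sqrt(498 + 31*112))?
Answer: -2*(10162 - sqrt(3970))*(145678 - 3*sqrt(2))/7 ≈ -4.2033e+8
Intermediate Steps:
Q(R) = 2/7 - 6*sqrt(2)/7 (Q(R) = 2/7 - sqrt(65 + 7)/7 = 2/7 - 6*sqrt(2)/7)
(Q(12) + 41622)*(-10162 + sqrt(498 + 31*112)) = ((2/7 - 6*sqrt(2)/7) + 41622)*(-10162 + sqrt(498 + 31*112)) = (291356/7 - 6*sqrt(2)/7)*(-10162 + sqrt(498 + 3472)) = (291356/7 - 6*sqrt(2)/7)*(-10162 + sqrt(3970)) = (-10162 + sqrt(3970))*(291356/7 - 6*sqrt(2)/7)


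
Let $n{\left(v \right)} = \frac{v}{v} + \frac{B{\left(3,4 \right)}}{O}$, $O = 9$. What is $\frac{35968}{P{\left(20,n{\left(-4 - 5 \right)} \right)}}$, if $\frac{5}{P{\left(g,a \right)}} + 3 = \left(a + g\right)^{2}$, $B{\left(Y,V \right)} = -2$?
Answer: $\frac{1249024768}{405} \approx 3.084 \cdot 10^{6}$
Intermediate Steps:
$n{\left(v \right)} = \frac{7}{9}$ ($n{\left(v \right)} = \frac{v}{v} - \frac{2}{9} = 1 - \frac{2}{9} = \frac{7}{9}$)
$P{\left(g,a \right)} = \frac{5}{-3 + \left(a + g\right)^{2}}$
$\frac{35968}{P{\left(20,n{\left(-4 - 5 \right)} \right)}} = \frac{35968}{5 \frac{1}{-3 + \left(\frac{7}{9} + 20\right)^{2}}} = \frac{35968}{5 \frac{1}{-3 + \left(\frac{187}{9}\right)^{2}}} = \frac{35968}{5 \frac{1}{-3 + \frac{34969}{81}}} = \frac{35968}{5 \frac{1}{\frac{34726}{81}}} = \frac{35968}{5 \cdot \frac{81}{34726}} = \frac{35968}{\frac{405}{34726}} = 35968 \cdot \frac{34726}{405} = \frac{1249024768}{405}$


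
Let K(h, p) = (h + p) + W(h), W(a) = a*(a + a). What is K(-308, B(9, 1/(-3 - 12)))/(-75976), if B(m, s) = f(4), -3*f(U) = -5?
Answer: -568265/227928 ≈ -2.4932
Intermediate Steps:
f(U) = 5/3 (f(U) = -⅓*(-5) = 5/3)
W(a) = 2*a² (W(a) = a*(2*a) = 2*a²)
B(m, s) = 5/3
K(h, p) = h + p + 2*h² (K(h, p) = (h + p) + 2*h² = h + p + 2*h²)
K(-308, B(9, 1/(-3 - 12)))/(-75976) = (-308 + 5/3 + 2*(-308)²)/(-75976) = (-308 + 5/3 + 2*94864)*(-1/75976) = (-308 + 5/3 + 189728)*(-1/75976) = (568265/3)*(-1/75976) = -568265/227928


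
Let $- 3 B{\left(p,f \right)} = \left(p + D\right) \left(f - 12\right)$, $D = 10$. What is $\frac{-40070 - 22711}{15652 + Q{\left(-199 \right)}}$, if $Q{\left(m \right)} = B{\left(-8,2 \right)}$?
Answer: $- \frac{188343}{46976} \approx -4.0093$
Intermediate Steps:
$B{\left(p,f \right)} = - \frac{\left(-12 + f\right) \left(10 + p\right)}{3}$ ($B{\left(p,f \right)} = - \frac{\left(p + 10\right) \left(f - 12\right)}{3} = - \frac{\left(10 + p\right) \left(-12 + f\right)}{3} = - \frac{\left(-12 + f\right) \left(10 + p\right)}{3}$)
$Q{\left(m \right)} = \frac{20}{3}$ ($Q{\left(m \right)} = 40 + 4 \left(-8\right) - \frac{20}{3} - \frac{2}{3} \left(-8\right) = 40 - 32 - \frac{20}{3} + \frac{16}{3} = \frac{20}{3}$)
$\frac{-40070 - 22711}{15652 + Q{\left(-199 \right)}} = \frac{-40070 - 22711}{15652 + \frac{20}{3}} = - \frac{62781}{\frac{46976}{3}} = \left(-62781\right) \frac{3}{46976} = - \frac{188343}{46976}$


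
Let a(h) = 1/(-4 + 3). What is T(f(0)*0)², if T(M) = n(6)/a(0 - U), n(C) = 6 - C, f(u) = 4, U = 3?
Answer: 0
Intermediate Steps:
a(h) = -1 (a(h) = 1/(-1) = -1)
T(M) = 0 (T(M) = (6 - 1*6)/(-1) = (6 - 6)*(-1) = 0*(-1) = 0)
T(f(0)*0)² = 0² = 0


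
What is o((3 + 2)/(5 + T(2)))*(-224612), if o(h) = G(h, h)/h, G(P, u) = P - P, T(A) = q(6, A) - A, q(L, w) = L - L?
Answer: 0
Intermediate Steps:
q(L, w) = 0
T(A) = -A (T(A) = 0 - A = -A)
G(P, u) = 0
o(h) = 0 (o(h) = 0/h = 0)
o((3 + 2)/(5 + T(2)))*(-224612) = 0*(-224612) = 0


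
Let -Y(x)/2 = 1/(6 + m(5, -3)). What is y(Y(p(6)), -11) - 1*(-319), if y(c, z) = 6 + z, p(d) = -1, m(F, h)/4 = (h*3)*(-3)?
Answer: 314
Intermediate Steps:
m(F, h) = -36*h (m(F, h) = 4*((h*3)*(-3)) = 4*((3*h)*(-3)) = 4*(-9*h) = -36*h)
Y(x) = -1/57 (Y(x) = -2/(6 - 36*(-3)) = -2/(6 + 108) = -2/114 = -2*1/114 = -1/57)
y(Y(p(6)), -11) - 1*(-319) = (6 - 11) - 1*(-319) = -5 + 319 = 314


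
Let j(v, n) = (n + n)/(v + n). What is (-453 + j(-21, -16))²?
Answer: 279859441/1369 ≈ 2.0443e+5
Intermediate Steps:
j(v, n) = 2*n/(n + v) (j(v, n) = (2*n)/(n + v) = 2*n/(n + v))
(-453 + j(-21, -16))² = (-453 + 2*(-16)/(-16 - 21))² = (-453 + 2*(-16)/(-37))² = (-453 + 2*(-16)*(-1/37))² = (-453 + 32/37)² = (-16729/37)² = 279859441/1369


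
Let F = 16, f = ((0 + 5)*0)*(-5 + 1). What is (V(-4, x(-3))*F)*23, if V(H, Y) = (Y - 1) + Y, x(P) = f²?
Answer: -368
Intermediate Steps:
f = 0 (f = (5*0)*(-4) = 0*(-4) = 0)
x(P) = 0 (x(P) = 0² = 0)
V(H, Y) = -1 + 2*Y (V(H, Y) = (-1 + Y) + Y = -1 + 2*Y)
(V(-4, x(-3))*F)*23 = ((-1 + 2*0)*16)*23 = ((-1 + 0)*16)*23 = -1*16*23 = -16*23 = -368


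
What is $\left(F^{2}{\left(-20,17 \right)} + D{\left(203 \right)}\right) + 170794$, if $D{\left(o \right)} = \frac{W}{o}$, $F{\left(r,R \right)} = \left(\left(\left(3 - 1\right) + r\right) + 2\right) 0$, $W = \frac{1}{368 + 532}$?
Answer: $\frac{31204063801}{182700} \approx 1.7079 \cdot 10^{5}$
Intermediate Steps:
$W = \frac{1}{900} \approx 0.0011111$
$F{\left(r,R \right)} = 0$ ($F{\left(r,R \right)} = \left(\left(2 + r\right) + 2\right) 0 = \left(4 + r\right) 0 = 0$)
$D{\left(o \right)} = \frac{1}{900 o}$
$\left(F^{2}{\left(-20,17 \right)} + D{\left(203 \right)}\right) + 170794 = \left(0^{2} + \frac{1}{900 \cdot 203}\right) + 170794 = \left(0 + \frac{1}{900} \cdot \frac{1}{203}\right) + 170794 = \left(0 + \frac{1}{182700}\right) + 170794 = \frac{1}{182700} + 170794 = \frac{31204063801}{182700}$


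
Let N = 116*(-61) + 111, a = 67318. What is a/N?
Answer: -67318/6965 ≈ -9.6652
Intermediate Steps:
N = -6965 (N = -7076 + 111 = -6965)
a/N = 67318/(-6965) = 67318*(-1/6965) = -67318/6965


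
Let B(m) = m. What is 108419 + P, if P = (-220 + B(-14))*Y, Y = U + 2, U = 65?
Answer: 92741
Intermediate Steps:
Y = 67 (Y = 65 + 2 = 67)
P = -15678 (P = (-220 - 14)*67 = -234*67 = -15678)
108419 + P = 108419 - 15678 = 92741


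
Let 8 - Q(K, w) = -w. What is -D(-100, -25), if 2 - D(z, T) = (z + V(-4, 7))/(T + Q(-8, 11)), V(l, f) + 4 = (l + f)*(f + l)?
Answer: 83/6 ≈ 13.833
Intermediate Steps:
Q(K, w) = 8 + w (Q(K, w) = 8 - (-1)*w = 8 + w)
V(l, f) = -4 + (f + l)² (V(l, f) = -4 + (l + f)*(f + l) = -4 + (f + l)*(f + l) = -4 + (f + l)²)
D(z, T) = 2 - (5 + z)/(19 + T) (D(z, T) = 2 - (z + (-4 + (7 - 4)²))/(T + (8 + 11)) = 2 - (z + (-4 + 3²))/(T + 19) = 2 - (z + (-4 + 9))/(19 + T) = 2 - (z + 5)/(19 + T) = 2 - (5 + z)/(19 + T))
-D(-100, -25) = -(33 - 1*(-100) + 2*(-25))/(19 - 25) = -(33 + 100 - 50)/(-6) = -(-1)*83/6 = -1*(-83/6) = 83/6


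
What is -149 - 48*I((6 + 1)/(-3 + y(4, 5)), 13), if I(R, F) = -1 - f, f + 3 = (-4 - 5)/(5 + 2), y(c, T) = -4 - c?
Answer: -2147/7 ≈ -306.71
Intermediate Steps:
f = -30/7 (f = -3 + (-4 - 5)/(5 + 2) = -3 - 9/7 = -30/7 ≈ -4.2857)
I(R, F) = 23/7 (I(R, F) = -1 - 1*(-30/7) = -1 + 30/7 = 23/7)
-149 - 48*I((6 + 1)/(-3 + y(4, 5)), 13) = -149 - 48*23/7 = -149 - 1104/7 = -2147/7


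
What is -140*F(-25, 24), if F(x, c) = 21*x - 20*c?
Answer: 140700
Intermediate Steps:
F(x, c) = -20*c + 21*x
-140*F(-25, 24) = -140*(-20*24 + 21*(-25)) = -140*(-480 - 525) = -140*(-1005) = 140700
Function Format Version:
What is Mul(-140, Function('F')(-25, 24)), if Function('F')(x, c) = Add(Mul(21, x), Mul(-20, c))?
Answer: 140700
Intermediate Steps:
Function('F')(x, c) = Add(Mul(-20, c), Mul(21, x))
Mul(-140, Function('F')(-25, 24)) = Mul(-140, Add(Mul(-20, 24), Mul(21, -25))) = Mul(-140, Add(-480, -525)) = Mul(-140, -1005) = 140700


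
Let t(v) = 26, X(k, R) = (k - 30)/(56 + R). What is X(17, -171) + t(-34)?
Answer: 3003/115 ≈ 26.113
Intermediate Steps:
X(k, R) = (-30 + k)/(56 + R)
X(17, -171) + t(-34) = (-30 + 17)/(56 - 171) + 26 = -13/(-115) + 26 = -1/115*(-13) + 26 = 13/115 + 26 = 3003/115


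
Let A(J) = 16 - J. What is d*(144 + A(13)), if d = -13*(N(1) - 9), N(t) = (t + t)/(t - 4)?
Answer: 18473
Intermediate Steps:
N(t) = 2*t/(-4 + t) (N(t) = (2*t)/(-4 + t) = 2*t/(-4 + t))
d = 377/3 (d = -13*(2*1/(-4 + 1) - 9) = -13*(2*1/(-3) - 9) = -13*(2*1*(-⅓) - 9) = -13*(-⅔ - 9) = -13*(-29/3) = 377/3 ≈ 125.67)
d*(144 + A(13)) = 377*(144 + (16 - 1*13))/3 = 377*(144 + (16 - 13))/3 = 377*(144 + 3)/3 = (377/3)*147 = 18473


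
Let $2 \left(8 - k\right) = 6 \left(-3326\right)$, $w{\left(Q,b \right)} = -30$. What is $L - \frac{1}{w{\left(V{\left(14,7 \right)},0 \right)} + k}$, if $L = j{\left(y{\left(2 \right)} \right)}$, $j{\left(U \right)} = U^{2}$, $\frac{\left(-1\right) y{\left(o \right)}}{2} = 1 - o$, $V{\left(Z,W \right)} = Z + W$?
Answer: $\frac{39823}{9956} \approx 3.9999$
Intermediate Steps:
$V{\left(Z,W \right)} = W + Z$
$y{\left(o \right)} = -2 + 2 o$ ($y{\left(o \right)} = - 2 \left(1 - o\right) = -2 + 2 o$)
$k = 9986$ ($k = 8 - \frac{6 \left(-3326\right)}{2} = 8 - -9978 = 8 + 9978 = 9986$)
$L = 4$ ($L = \left(-2 + 2 \cdot 2\right)^{2} = \left(-2 + 4\right)^{2} = 2^{2} = 4$)
$L - \frac{1}{w{\left(V{\left(14,7 \right)},0 \right)} + k} = 4 - \frac{1}{-30 + 9986} = 4 - \frac{1}{9956} = \frac{39823}{9956}$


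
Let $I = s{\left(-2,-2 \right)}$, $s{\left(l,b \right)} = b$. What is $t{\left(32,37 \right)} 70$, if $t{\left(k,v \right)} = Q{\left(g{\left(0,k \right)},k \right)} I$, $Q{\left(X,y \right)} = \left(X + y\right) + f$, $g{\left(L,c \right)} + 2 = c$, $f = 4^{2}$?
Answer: $-10920$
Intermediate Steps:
$f = 16$
$I = -2$
$g{\left(L,c \right)} = -2 + c$
$Q{\left(X,y \right)} = 16 + X + y$ ($Q{\left(X,y \right)} = \left(X + y\right) + 16 = 16 + X + y$)
$t{\left(k,v \right)} = -28 - 4 k$ ($t{\left(k,v \right)} = \left(16 + \left(-2 + k\right) + k\right) \left(-2\right) = \left(14 + 2 k\right) \left(-2\right) = -28 - 4 k$)
$t{\left(32,37 \right)} 70 = \left(-28 - 128\right) 70 = \left(-156\right) 70 = -10920$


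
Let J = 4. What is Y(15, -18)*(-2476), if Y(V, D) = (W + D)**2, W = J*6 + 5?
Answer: -299596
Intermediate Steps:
W = 29 (W = 4*6 + 5 = 24 + 5 = 29)
Y(V, D) = (29 + D)**2
Y(15, -18)*(-2476) = (29 - 18)**2*(-2476) = 11**2*(-2476) = 121*(-2476) = -299596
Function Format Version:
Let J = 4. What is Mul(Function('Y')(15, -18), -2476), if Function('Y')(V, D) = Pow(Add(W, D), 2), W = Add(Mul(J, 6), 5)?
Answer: -299596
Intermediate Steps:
W = 29 (W = Add(Mul(4, 6), 5) = Add(24, 5) = 29)
Function('Y')(V, D) = Pow(Add(29, D), 2)
Mul(Function('Y')(15, -18), -2476) = Mul(Pow(Add(29, -18), 2), -2476) = Mul(Pow(11, 2), -2476) = Mul(121, -2476) = -299596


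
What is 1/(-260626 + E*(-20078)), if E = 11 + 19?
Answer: -1/862966 ≈ -1.1588e-6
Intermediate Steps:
E = 30
1/(-260626 + E*(-20078)) = 1/(-260626 + 30*(-20078)) = 1/(-260626 - 602340) = 1/(-862966) = -1/862966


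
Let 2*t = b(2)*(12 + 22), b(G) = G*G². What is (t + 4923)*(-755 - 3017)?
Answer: -19082548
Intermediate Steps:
b(G) = G³
t = 136 (t = (2³*(12 + 22))/2 = (8*34)/2 = (½)*272 = 136)
(t + 4923)*(-755 - 3017) = (136 + 4923)*(-755 - 3017) = 5059*(-3772) = -19082548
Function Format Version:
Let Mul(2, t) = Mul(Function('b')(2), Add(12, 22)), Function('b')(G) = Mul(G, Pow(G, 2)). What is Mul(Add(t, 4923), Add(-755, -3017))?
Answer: -19082548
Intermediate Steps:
Function('b')(G) = Pow(G, 3)
t = 136 (t = Mul(Rational(1, 2), Mul(Pow(2, 3), Add(12, 22))) = Mul(Rational(1, 2), Mul(8, 34)) = Mul(Rational(1, 2), 272) = 136)
Mul(Add(t, 4923), Add(-755, -3017)) = Mul(Add(136, 4923), Add(-755, -3017)) = Mul(5059, -3772) = -19082548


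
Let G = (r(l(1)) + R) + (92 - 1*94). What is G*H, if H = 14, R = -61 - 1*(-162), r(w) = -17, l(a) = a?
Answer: 1148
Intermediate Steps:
R = 101 (R = -61 + 162 = 101)
G = 82 (G = (-17 + 101) + (92 - 1*94) = 84 + (92 - 94) = 84 - 2 = 82)
G*H = 82*14 = 1148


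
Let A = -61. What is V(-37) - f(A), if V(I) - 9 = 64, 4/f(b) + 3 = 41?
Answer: 1385/19 ≈ 72.895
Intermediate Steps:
f(b) = 2/19 (f(b) = 4/(-3 + 41) = 4/38 = 4*(1/38) = 2/19)
V(I) = 73 (V(I) = 9 + 64 = 73)
V(-37) - f(A) = 73 - 1*2/19 = 73 - 2/19 = 1385/19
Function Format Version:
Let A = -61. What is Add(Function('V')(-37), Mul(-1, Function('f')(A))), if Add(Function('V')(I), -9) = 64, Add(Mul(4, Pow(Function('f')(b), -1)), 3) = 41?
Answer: Rational(1385, 19) ≈ 72.895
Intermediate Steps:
Function('f')(b) = Rational(2, 19) (Function('f')(b) = Mul(4, Pow(Add(-3, 41), -1)) = Mul(4, Pow(38, -1)) = Mul(4, Rational(1, 38)) = Rational(2, 19))
Function('V')(I) = 73 (Function('V')(I) = Add(9, 64) = 73)
Add(Function('V')(-37), Mul(-1, Function('f')(A))) = Add(73, Mul(-1, Rational(2, 19))) = Add(73, Rational(-2, 19)) = Rational(1385, 19)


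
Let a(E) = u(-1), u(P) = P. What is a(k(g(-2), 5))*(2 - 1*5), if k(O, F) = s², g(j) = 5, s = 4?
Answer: 3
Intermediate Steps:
k(O, F) = 16 (k(O, F) = 4² = 16)
a(E) = -1
a(k(g(-2), 5))*(2 - 1*5) = -(2 - 1*5) = -(2 - 5) = -1*(-3) = 3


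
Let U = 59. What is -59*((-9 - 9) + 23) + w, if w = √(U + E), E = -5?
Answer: -295 + 3*√6 ≈ -287.65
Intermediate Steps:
w = 3*√6 (w = √(59 - 5) = √54 = 3*√6 ≈ 7.3485)
-59*((-9 - 9) + 23) + w = -59*((-9 - 9) + 23) + 3*√6 = -59*(-18 + 23) + 3*√6 = -59*5 + 3*√6 = -295 + 3*√6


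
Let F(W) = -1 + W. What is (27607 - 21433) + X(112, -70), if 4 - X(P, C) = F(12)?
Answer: 6167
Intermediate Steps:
X(P, C) = -7 (X(P, C) = 4 - (-1 + 12) = 4 - 1*11 = 4 - 11 = -7)
(27607 - 21433) + X(112, -70) = (27607 - 21433) - 7 = 6174 - 7 = 6167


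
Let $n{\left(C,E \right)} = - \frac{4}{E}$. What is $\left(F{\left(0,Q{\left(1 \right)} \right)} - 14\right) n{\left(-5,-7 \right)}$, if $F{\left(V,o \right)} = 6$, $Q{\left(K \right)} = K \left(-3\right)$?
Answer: $- \frac{32}{7} \approx -4.5714$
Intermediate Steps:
$Q{\left(K \right)} = - 3 K$
$\left(F{\left(0,Q{\left(1 \right)} \right)} - 14\right) n{\left(-5,-7 \right)} = \left(6 - 14\right) \left(- \frac{4}{-7}\right) = - 8 \left(\left(-4\right) \left(- \frac{1}{7}\right)\right) = \left(-8\right) \frac{4}{7} = - \frac{32}{7}$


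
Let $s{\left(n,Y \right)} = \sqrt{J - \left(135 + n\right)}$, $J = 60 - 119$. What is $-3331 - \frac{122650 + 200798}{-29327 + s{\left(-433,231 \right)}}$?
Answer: $- \frac{1427708185447}{430036345} + \frac{161724 \sqrt{239}}{430036345} \approx -3320.0$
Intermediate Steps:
$J = -59$
$s{\left(n,Y \right)} = \sqrt{-194 - n}$ ($s{\left(n,Y \right)} = \sqrt{-59 - \left(135 + n\right)} = \sqrt{-194 - n}$)
$-3331 - \frac{122650 + 200798}{-29327 + s{\left(-433,231 \right)}} = -3331 - \frac{122650 + 200798}{-29327 + \sqrt{-194 - -433}} = -3331 - \frac{323448}{-29327 + \sqrt{-194 + 433}} = -3331 - \frac{323448}{-29327 + \sqrt{239}}$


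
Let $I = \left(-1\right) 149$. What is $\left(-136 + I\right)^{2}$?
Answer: $81225$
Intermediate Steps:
$I = -149$
$\left(-136 + I\right)^{2} = \left(-136 - 149\right)^{2} = \left(-285\right)^{2} = 81225$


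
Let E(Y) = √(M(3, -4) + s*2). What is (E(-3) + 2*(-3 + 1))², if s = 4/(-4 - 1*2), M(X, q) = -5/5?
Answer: (-12 + I*√21)²/9 ≈ 13.667 - 12.22*I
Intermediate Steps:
M(X, q) = -1 (M(X, q) = -5*⅕ = -1)
s = -⅔ (s = 4/(-4 - 2) = 4/(-6) = 4*(-⅙) = -⅔ ≈ -0.66667)
E(Y) = I*√21/3 (E(Y) = √(-1 - ⅔*2) = √(-1 - 4/3) = √(-7/3) = I*√21/3)
(E(-3) + 2*(-3 + 1))² = (I*√21/3 + 2*(-3 + 1))² = (I*√21/3 + 2*(-2))² = (I*√21/3 - 4)² = (-4 + I*√21/3)²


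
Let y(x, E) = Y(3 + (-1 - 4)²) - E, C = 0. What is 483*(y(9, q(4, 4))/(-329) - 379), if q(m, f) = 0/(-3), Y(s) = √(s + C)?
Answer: -183057 - 138*√7/47 ≈ -1.8306e+5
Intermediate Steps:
Y(s) = √s (Y(s) = √(s + 0) = √s)
q(m, f) = 0 (q(m, f) = 0*(-⅓) = 0)
y(x, E) = -E + 2*√7 (y(x, E) = √(3 + (-1 - 4)²) - E = √(3 + (-5)²) - E = √(3 + 25) - E = √28 - E = 2*√7 - E = -E + 2*√7)
483*(y(9, q(4, 4))/(-329) - 379) = 483*((-1*0 + 2*√7)/(-329) - 379) = 483*((0 + 2*√7)*(-1/329) - 379) = 483*((2*√7)*(-1/329) - 379) = 483*(-2*√7/329 - 379) = 483*(-379 - 2*√7/329) = -183057 - 138*√7/47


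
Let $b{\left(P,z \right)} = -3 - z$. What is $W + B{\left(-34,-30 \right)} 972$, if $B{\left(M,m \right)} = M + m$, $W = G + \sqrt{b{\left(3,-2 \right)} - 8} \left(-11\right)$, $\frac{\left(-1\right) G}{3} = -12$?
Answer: $-62172 - 33 i \approx -62172.0 - 33.0 i$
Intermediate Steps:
$G = 36$ ($G = \left(-3\right) \left(-12\right) = 36$)
$W = 36 - 33 i$ ($W = 36 + \sqrt{\left(-3 - -2\right) - 8} \left(-11\right) = 36 + \sqrt{\left(-3 + 2\right) - 8} \left(-11\right) = 36 + \sqrt{-1 - 8} \left(-11\right) = 36 + \sqrt{-9} \left(-11\right) = 36 + 3 i \left(-11\right) = 36 - 33 i \approx 36.0 - 33.0 i$)
$W + B{\left(-34,-30 \right)} 972 = \left(36 - 33 i\right) + \left(-34 - 30\right) 972 = \left(36 - 33 i\right) - 62208 = -62172 - 33 i$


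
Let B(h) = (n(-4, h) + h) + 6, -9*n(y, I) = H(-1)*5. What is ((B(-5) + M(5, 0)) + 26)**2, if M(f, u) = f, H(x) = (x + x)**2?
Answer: 71824/81 ≈ 886.72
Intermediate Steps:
H(x) = 4*x**2 (H(x) = (2*x)**2 = 4*x**2)
n(y, I) = -20/9 (n(y, I) = -4*(-1)**2*5/9 = -4*1*5/9 = -4*5/9 = -1/9*20 = -20/9)
B(h) = 34/9 + h (B(h) = (-20/9 + h) + 6 = 34/9 + h)
((B(-5) + M(5, 0)) + 26)**2 = (((34/9 - 5) + 5) + 26)**2 = ((-11/9 + 5) + 26)**2 = (34/9 + 26)**2 = (268/9)**2 = 71824/81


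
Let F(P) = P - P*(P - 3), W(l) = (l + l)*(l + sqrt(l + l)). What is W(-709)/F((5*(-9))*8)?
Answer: -502681/65520 + 709*I*sqrt(1418)/65520 ≈ -7.6722 + 0.40748*I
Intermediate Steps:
W(l) = 2*l*(l + sqrt(2)*sqrt(l)) (W(l) = (2*l)*(l + sqrt(2*l)) = (2*l)*(l + sqrt(2)*sqrt(l)) = 2*l*(l + sqrt(2)*sqrt(l)))
F(P) = P - P*(-3 + P)
W(-709)/F((5*(-9))*8) = (2*(-709)**2 + 2*sqrt(2)*(-709)**(3/2))/((((5*(-9))*8)*(4 - 5*(-9)*8))) = (2*502681 + 2*sqrt(2)*(-709*I*sqrt(709)))/(((-45*8)*(4 - (-45)*8))) = (1005362 - 1418*I*sqrt(1418))/((-360*(4 - 1*(-360)))) = (1005362 - 1418*I*sqrt(1418))/((-360*(4 + 360))) = (1005362 - 1418*I*sqrt(1418))/((-360*364)) = (1005362 - 1418*I*sqrt(1418))/(-131040) = (1005362 - 1418*I*sqrt(1418))*(-1/131040) = -502681/65520 + 709*I*sqrt(1418)/65520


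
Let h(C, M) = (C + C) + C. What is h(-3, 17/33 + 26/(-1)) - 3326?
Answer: -3335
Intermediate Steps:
h(C, M) = 3*C (h(C, M) = 2*C + C = 3*C)
h(-3, 17/33 + 26/(-1)) - 3326 = 3*(-3) - 3326 = -9 - 3326 = -3335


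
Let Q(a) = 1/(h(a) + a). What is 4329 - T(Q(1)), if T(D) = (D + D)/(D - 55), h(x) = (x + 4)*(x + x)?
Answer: 1307359/302 ≈ 4329.0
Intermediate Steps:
h(x) = 2*x*(4 + x) (h(x) = (4 + x)*(2*x) = 2*x*(4 + x))
Q(a) = 1/(a + 2*a*(4 + a)) (Q(a) = 1/(2*a*(4 + a) + a) = 1/(a + 2*a*(4 + a)))
T(D) = 2*D/(-55 + D) (T(D) = (2*D)/(-55 + D) = 2*D/(-55 + D))
4329 - T(Q(1)) = 4329 - 2*1/(1*(9 + 2*1))/(-55 + 1/(1*(9 + 2*1))) = 4329 - 2*1/(9 + 2)/(-55 + 1/(9 + 2)) = 4329 - 2*1/11/(-55 + 1/11) = 4329 - 2*1*(1/11)/(-55 + 1*(1/11)) = 4329 - 2/(11*(-55 + 1/11)) = 4329 - 2/(11*(-604/11)) = 4329 - 2*(-11)/(11*604) = 4329 - 1*(-1/302) = 4329 + 1/302 = 1307359/302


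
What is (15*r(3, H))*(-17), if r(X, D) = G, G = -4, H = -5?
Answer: 1020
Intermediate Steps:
r(X, D) = -4
(15*r(3, H))*(-17) = (15*(-4))*(-17) = -60*(-17) = 1020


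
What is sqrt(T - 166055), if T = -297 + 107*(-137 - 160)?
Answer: I*sqrt(198131) ≈ 445.12*I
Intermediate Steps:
T = -32076 (T = -297 + 107*(-297) = -297 - 31779 = -32076)
sqrt(T - 166055) = sqrt(-32076 - 166055) = sqrt(-198131) = I*sqrt(198131)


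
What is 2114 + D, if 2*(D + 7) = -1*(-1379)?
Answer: 5593/2 ≈ 2796.5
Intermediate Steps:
D = 1365/2 (D = -7 + (-1*(-1379))/2 = -7 + (½)*1379 = -7 + 1379/2 = 1365/2 ≈ 682.50)
2114 + D = 2114 + 1365/2 = 5593/2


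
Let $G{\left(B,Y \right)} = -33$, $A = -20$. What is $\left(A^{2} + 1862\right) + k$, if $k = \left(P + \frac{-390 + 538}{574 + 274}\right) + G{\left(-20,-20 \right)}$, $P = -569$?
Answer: $\frac{351957}{212} \approx 1660.2$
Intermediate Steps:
$k = - \frac{127587}{212}$ ($k = \left(-569 + \frac{-390 + 538}{574 + 274}\right) - 33 = \left(-569 + \frac{148}{848}\right) - 33 = \left(-569 + 148 \cdot \frac{1}{848}\right) - 33 = \left(-569 + \frac{37}{212}\right) - 33 = - \frac{120591}{212} - 33 = - \frac{127587}{212} \approx -601.83$)
$\left(A^{2} + 1862\right) + k = \left(\left(-20\right)^{2} + 1862\right) - \frac{127587}{212} = \left(400 + 1862\right) - \frac{127587}{212} = 2262 - \frac{127587}{212} = \frac{351957}{212}$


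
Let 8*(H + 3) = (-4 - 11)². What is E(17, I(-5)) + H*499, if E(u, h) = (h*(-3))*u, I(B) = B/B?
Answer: 99891/8 ≈ 12486.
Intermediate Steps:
H = 201/8 (H = -3 + (-4 - 11)²/8 = -3 + (⅛)*(-15)² = -3 + (⅛)*225 = -3 + 225/8 = 201/8 ≈ 25.125)
I(B) = 1
E(u, h) = -3*h*u (E(u, h) = (-3*h)*u = -3*h*u)
E(17, I(-5)) + H*499 = -3*1*17 + (201/8)*499 = -51 + 100299/8 = 99891/8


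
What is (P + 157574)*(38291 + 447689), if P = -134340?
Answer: 11291259320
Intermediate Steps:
(P + 157574)*(38291 + 447689) = (-134340 + 157574)*(38291 + 447689) = 23234*485980 = 11291259320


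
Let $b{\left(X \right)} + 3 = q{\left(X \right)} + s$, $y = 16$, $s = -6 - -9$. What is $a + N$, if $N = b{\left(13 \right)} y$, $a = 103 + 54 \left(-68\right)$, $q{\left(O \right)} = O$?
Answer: $-3361$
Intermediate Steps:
$s = 3$ ($s = -6 + 9 = 3$)
$b{\left(X \right)} = X$ ($b{\left(X \right)} = -3 + \left(X + 3\right) = -3 + \left(3 + X\right) = X$)
$a = -3569$ ($a = 103 - 3672 = -3569$)
$N = 208$ ($N = 13 \cdot 16 = 208$)
$a + N = -3569 + 208 = -3361$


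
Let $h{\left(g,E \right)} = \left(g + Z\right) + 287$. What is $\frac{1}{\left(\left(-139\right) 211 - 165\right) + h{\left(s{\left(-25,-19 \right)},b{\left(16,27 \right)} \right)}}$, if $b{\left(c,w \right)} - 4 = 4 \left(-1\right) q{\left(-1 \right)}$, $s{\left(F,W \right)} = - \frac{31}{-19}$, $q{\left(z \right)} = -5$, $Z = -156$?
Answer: $- \frac{19}{557866} \approx -3.4058 \cdot 10^{-5}$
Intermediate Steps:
$s{\left(F,W \right)} = \frac{31}{19}$ ($s{\left(F,W \right)} = \left(-31\right) \left(- \frac{1}{19}\right) = \frac{31}{19}$)
$b{\left(c,w \right)} = 24$ ($b{\left(c,w \right)} = 4 + 4 \left(-1\right) \left(-5\right) = 4 - -20 = 4 + 20 = 24$)
$h{\left(g,E \right)} = 131 + g$ ($h{\left(g,E \right)} = \left(g - 156\right) + 287 = \left(-156 + g\right) + 287 = 131 + g$)
$\frac{1}{\left(\left(-139\right) 211 - 165\right) + h{\left(s{\left(-25,-19 \right)},b{\left(16,27 \right)} \right)}} = \frac{1}{\left(\left(-139\right) 211 - 165\right) + \left(131 + \frac{31}{19}\right)} = \frac{1}{\left(-29329 - 165\right) + \frac{2520}{19}} = \frac{1}{-29494 + \frac{2520}{19}} = \frac{1}{- \frac{557866}{19}} = - \frac{19}{557866}$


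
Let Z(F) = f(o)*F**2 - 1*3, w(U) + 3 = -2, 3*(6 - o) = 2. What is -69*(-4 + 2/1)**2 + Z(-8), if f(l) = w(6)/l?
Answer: -339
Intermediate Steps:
o = 16/3 (o = 6 - 1/3*2 = 6 - 2/3 = 16/3 ≈ 5.3333)
w(U) = -5 (w(U) = -3 - 2 = -5)
f(l) = -5/l
Z(F) = -3 - 15*F**2/16 (Z(F) = (-5/16/3)*F**2 - 1*3 = (-5*3/16)*F**2 - 3 = -15*F**2/16 - 3 = -3 - 15*F**2/16)
-69*(-4 + 2/1)**2 + Z(-8) = -69*(-4 + 2/1)**2 + (-3 - 15/16*(-8)**2) = -69*(-4 + 2*1)**2 + (-3 - 15/16*64) = -69*(-4 + 2)**2 + (-3 - 60) = -69*(-2)**2 - 63 = -69*4 - 63 = -276 - 63 = -339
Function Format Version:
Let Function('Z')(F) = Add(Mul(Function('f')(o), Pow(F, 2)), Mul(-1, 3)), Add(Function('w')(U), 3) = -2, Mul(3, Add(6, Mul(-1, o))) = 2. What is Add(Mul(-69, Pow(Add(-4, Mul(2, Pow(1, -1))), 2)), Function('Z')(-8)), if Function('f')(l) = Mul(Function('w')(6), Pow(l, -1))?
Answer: -339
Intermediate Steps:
o = Rational(16, 3) (o = Add(6, Mul(Rational(-1, 3), 2)) = Add(6, Rational(-2, 3)) = Rational(16, 3) ≈ 5.3333)
Function('w')(U) = -5 (Function('w')(U) = Add(-3, -2) = -5)
Function('f')(l) = Mul(-5, Pow(l, -1))
Function('Z')(F) = Add(-3, Mul(Rational(-15, 16), Pow(F, 2))) (Function('Z')(F) = Add(Mul(Mul(-5, Pow(Rational(16, 3), -1)), Pow(F, 2)), Mul(-1, 3)) = Add(Mul(Mul(-5, Rational(3, 16)), Pow(F, 2)), -3) = Add(Mul(Rational(-15, 16), Pow(F, 2)), -3) = Add(-3, Mul(Rational(-15, 16), Pow(F, 2))))
Add(Mul(-69, Pow(Add(-4, Mul(2, Pow(1, -1))), 2)), Function('Z')(-8)) = Add(Mul(-69, Pow(Add(-4, Mul(2, Pow(1, -1))), 2)), Add(-3, Mul(Rational(-15, 16), Pow(-8, 2)))) = Add(Mul(-69, Pow(Add(-4, Mul(2, 1)), 2)), Add(-3, Mul(Rational(-15, 16), 64))) = Add(Mul(-69, Pow(Add(-4, 2), 2)), Add(-3, -60)) = Add(Mul(-69, Pow(-2, 2)), -63) = Add(Mul(-69, 4), -63) = Add(-276, -63) = -339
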